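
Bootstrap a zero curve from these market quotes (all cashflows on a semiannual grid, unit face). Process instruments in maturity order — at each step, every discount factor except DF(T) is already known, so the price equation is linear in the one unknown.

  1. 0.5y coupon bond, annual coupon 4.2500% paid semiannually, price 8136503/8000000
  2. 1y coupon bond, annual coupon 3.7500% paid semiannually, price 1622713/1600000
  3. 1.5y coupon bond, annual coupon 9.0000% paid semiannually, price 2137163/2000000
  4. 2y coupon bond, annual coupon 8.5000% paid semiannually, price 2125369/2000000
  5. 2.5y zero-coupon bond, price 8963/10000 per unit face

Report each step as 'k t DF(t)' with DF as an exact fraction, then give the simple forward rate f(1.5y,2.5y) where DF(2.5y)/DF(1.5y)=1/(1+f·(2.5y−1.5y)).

1 1/2 9959/10000
2 1 2443/2500
3 3/2 586/625
4 2 9007/10000
5 5/2 8963/10000
f(1.5y,2.5y) = ((586/625)/(8963/10000) − 1)/(1) = 413/8963 ≈ 4.6078%

step 1 [0.5y] bond c/2=17/800: DF=(8136503/8000000 − 17/800·(0))/(1+17/800) = 9959/10000 ≈ 0.995900
step 2 [1y] bond c/2=3/160: DF=(1622713/1600000 − 3/160·(0.995900))/(1+3/160) = 2443/2500 ≈ 0.977200
step 3 [1.5y] bond c/2=9/200: DF=(2137163/2000000 − 9/200·(0.995900+0.977200))/(1+9/200) = 586/625 ≈ 0.937600
step 4 [2y] bond c/2=17/400: DF=(2125369/2000000 − 17/400·(0.995900+0.977200+0.937600))/(1+17/400) = 9007/10000 ≈ 0.900700
step 5 [2.5y] zero: DF = P = 8963/10000 ≈ 0.896300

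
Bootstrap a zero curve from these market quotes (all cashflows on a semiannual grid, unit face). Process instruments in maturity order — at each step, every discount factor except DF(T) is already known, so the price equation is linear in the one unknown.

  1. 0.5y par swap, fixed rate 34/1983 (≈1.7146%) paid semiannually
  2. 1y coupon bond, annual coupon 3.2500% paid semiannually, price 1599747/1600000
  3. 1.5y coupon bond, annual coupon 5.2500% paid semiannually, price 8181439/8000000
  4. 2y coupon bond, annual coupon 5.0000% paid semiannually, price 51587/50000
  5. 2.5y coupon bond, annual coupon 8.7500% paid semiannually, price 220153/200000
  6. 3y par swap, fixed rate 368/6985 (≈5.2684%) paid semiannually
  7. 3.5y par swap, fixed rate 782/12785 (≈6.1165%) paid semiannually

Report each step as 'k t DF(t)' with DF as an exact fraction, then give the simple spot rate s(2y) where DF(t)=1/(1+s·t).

1 1/2 1983/2000
2 1 121/125
3 3/2 1183/1250
4 2 9357/10000
5 5/2 1117/1250
6 3 533/625
7 7/2 1609/2000
s(2y) = (1/(9357/10000) − 1)/(2) = 643/18714 ≈ 3.4359%

step 1 [0.5y] swap r/2=17/1983: DF=(1 − 17/1983·(0))/(1+17/1983) = 1983/2000 ≈ 0.991500
step 2 [1y] bond c/2=13/800: DF=(1599747/1600000 − 13/800·(0.991500))/(1+13/800) = 121/125 ≈ 0.968000
step 3 [1.5y] bond c/2=21/800: DF=(8181439/8000000 − 21/800·(0.991500+0.968000))/(1+21/800) = 1183/1250 ≈ 0.946400
step 4 [2y] bond c/2=1/40: DF=(51587/50000 − 1/40·(0.991500+0.968000+0.946400))/(1+1/40) = 9357/10000 ≈ 0.935700
step 5 [2.5y] bond c/2=7/160: DF=(220153/200000 − 7/160·(0.991500+0.968000+0.946400+0.935700))/(1+7/160) = 1117/1250 ≈ 0.893600
step 6 [3y] swap r/2=184/6985: DF=(1 − 184/6985·(0.991500+0.968000+0.946400+0.935700+0.893600))/(1+184/6985) = 533/625 ≈ 0.852800
step 7 [3.5y] swap r/2=391/12785: DF=(1 − 391/12785·(0.991500+0.968000+0.946400+0.935700+0.893600+0.852800))/(1+391/12785) = 1609/2000 ≈ 0.804500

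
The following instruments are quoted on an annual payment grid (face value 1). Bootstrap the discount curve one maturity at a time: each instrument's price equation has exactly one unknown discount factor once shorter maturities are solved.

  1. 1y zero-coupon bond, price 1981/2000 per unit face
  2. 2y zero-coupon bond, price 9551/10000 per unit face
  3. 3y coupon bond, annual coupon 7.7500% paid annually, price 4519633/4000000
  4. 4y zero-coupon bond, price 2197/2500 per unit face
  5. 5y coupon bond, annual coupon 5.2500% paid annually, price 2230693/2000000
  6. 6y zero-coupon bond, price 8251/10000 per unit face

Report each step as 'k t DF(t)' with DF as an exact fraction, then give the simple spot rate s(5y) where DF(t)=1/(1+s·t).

step 1 [1y] zero: DF = P = 1981/2000 ≈ 0.990500
step 2 [2y] zero: DF = P = 9551/10000 ≈ 0.955100
step 3 [3y] bond c/1=31/400: DF=(4519633/4000000 − 31/400·(0.990500+0.955100))/(1+31/400) = 9087/10000 ≈ 0.908700
step 4 [4y] zero: DF = P = 2197/2500 ≈ 0.878800
step 5 [5y] bond c/1=21/400: DF=(2230693/2000000 − 21/400·(0.990500+0.955100+0.908700+0.878800))/(1+21/400) = 1747/2000 ≈ 0.873500
step 6 [6y] zero: DF = P = 8251/10000 ≈ 0.825100

1 1 1981/2000
2 2 9551/10000
3 3 9087/10000
4 4 2197/2500
5 5 1747/2000
6 6 8251/10000
s(5y) = (1/(1747/2000) − 1)/(5) = 253/8735 ≈ 2.8964%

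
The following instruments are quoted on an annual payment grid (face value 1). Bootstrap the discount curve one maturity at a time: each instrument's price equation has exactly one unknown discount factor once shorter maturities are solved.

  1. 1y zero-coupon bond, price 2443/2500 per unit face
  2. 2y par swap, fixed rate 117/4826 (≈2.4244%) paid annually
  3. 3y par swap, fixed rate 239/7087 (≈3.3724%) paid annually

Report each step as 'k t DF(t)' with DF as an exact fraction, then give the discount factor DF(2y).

step 1 [1y] zero: DF = P = 2443/2500 ≈ 0.977200
step 2 [2y] swap r/1=117/4826: DF=(1 − 117/4826·(0.977200))/(1+117/4826) = 2383/2500 ≈ 0.953200
step 3 [3y] swap r/1=239/7087: DF=(1 − 239/7087·(0.977200+0.953200))/(1+239/7087) = 2261/2500 ≈ 0.904400

1 1 2443/2500
2 2 2383/2500
3 3 2261/2500
DF(2y) = 2383/2500 ≈ 0.953200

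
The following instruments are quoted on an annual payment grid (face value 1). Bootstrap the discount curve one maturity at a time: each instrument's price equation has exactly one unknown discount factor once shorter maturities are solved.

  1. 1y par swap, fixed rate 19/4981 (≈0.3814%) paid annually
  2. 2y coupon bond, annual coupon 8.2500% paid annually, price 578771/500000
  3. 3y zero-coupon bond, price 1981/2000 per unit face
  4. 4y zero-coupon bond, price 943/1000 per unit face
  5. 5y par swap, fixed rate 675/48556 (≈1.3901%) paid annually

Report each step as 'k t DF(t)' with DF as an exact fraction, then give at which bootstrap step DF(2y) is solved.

1 1 4981/5000
2 2 4967/5000
3 3 1981/2000
4 4 943/1000
5 5 373/400
DF(2y) is solved at step 2

step 1 [1y] swap r/1=19/4981: DF=(1 − 19/4981·(0))/(1+19/4981) = 4981/5000 ≈ 0.996200
step 2 [2y] bond c/1=33/400: DF=(578771/500000 − 33/400·(0.996200))/(1+33/400) = 4967/5000 ≈ 0.993400
step 3 [3y] zero: DF = P = 1981/2000 ≈ 0.990500
step 4 [4y] zero: DF = P = 943/1000 ≈ 0.943000
step 5 [5y] swap r/1=675/48556: DF=(1 − 675/48556·(0.996200+0.993400+0.990500+0.943000))/(1+675/48556) = 373/400 ≈ 0.932500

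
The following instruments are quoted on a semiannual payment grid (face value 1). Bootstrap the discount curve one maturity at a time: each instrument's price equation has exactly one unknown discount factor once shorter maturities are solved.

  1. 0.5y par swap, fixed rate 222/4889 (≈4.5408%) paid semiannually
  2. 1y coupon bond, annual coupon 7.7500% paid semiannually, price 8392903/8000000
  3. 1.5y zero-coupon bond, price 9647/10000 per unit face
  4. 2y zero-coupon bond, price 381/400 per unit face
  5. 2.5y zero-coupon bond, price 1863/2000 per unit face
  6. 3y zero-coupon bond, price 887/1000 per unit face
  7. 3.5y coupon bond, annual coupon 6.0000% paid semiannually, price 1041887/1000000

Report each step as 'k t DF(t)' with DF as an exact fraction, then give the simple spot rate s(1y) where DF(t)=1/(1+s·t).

1 1/2 4889/5000
2 1 1947/2000
3 3/2 9647/10000
4 2 381/400
5 5/2 1863/2000
6 3 887/1000
7 7/2 8459/10000
s(1y) = (1/(1947/2000) − 1)/(1) = 53/1947 ≈ 2.7221%

step 1 [0.5y] swap r/2=111/4889: DF=(1 − 111/4889·(0))/(1+111/4889) = 4889/5000 ≈ 0.977800
step 2 [1y] bond c/2=31/800: DF=(8392903/8000000 − 31/800·(0.977800))/(1+31/800) = 1947/2000 ≈ 0.973500
step 3 [1.5y] zero: DF = P = 9647/10000 ≈ 0.964700
step 4 [2y] zero: DF = P = 381/400 ≈ 0.952500
step 5 [2.5y] zero: DF = P = 1863/2000 ≈ 0.931500
step 6 [3y] zero: DF = P = 887/1000 ≈ 0.887000
step 7 [3.5y] bond c/2=3/100: DF=(1041887/1000000 − 3/100·(0.977800+0.973500+0.964700+0.952500+0.931500+0.887000))/(1+3/100) = 8459/10000 ≈ 0.845900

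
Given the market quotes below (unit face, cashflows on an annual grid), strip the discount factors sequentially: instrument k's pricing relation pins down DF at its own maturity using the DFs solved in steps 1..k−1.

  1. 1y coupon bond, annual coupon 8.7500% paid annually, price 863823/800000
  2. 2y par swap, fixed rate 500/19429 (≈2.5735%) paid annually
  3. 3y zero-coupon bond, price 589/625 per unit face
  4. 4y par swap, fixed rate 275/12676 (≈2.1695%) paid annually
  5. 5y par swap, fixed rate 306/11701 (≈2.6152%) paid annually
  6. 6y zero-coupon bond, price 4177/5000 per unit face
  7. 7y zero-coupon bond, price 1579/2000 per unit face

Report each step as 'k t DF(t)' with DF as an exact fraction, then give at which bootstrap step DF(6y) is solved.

1 1 9929/10000
2 2 19/20
3 3 589/625
4 4 367/400
5 5 1097/1250
6 6 4177/5000
7 7 1579/2000
DF(6y) is solved at step 6

step 1 [1y] bond c/1=7/80: DF=(863823/800000 − 7/80·(0))/(1+7/80) = 9929/10000 ≈ 0.992900
step 2 [2y] swap r/1=500/19429: DF=(1 − 500/19429·(0.992900))/(1+500/19429) = 19/20 ≈ 0.950000
step 3 [3y] zero: DF = P = 589/625 ≈ 0.942400
step 4 [4y] swap r/1=275/12676: DF=(1 − 275/12676·(0.992900+0.950000+0.942400))/(1+275/12676) = 367/400 ≈ 0.917500
step 5 [5y] swap r/1=306/11701: DF=(1 − 306/11701·(0.992900+0.950000+0.942400+0.917500))/(1+306/11701) = 1097/1250 ≈ 0.877600
step 6 [6y] zero: DF = P = 4177/5000 ≈ 0.835400
step 7 [7y] zero: DF = P = 1579/2000 ≈ 0.789500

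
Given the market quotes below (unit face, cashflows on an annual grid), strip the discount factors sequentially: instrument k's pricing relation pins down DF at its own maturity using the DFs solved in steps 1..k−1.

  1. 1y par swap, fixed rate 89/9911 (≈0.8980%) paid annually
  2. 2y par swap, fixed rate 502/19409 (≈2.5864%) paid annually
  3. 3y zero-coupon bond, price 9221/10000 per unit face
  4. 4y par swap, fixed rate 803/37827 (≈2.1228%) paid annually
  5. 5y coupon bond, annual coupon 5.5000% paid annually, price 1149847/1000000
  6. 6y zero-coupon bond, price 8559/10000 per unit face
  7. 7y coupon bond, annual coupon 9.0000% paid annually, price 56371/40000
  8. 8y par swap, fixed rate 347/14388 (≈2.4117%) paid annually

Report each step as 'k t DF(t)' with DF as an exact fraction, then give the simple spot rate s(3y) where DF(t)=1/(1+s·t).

step 1 [1y] swap r/1=89/9911: DF=(1 − 89/9911·(0))/(1+89/9911) = 9911/10000 ≈ 0.991100
step 2 [2y] swap r/1=502/19409: DF=(1 − 502/19409·(0.991100))/(1+502/19409) = 4749/5000 ≈ 0.949800
step 3 [3y] zero: DF = P = 9221/10000 ≈ 0.922100
step 4 [4y] swap r/1=803/37827: DF=(1 − 803/37827·(0.991100+0.949800+0.922100))/(1+803/37827) = 9197/10000 ≈ 0.919700
step 5 [5y] bond c/1=11/200: DF=(1149847/1000000 − 11/200·(0.991100+0.949800+0.922100+0.919700))/(1+11/200) = 8927/10000 ≈ 0.892700
step 6 [6y] zero: DF = P = 8559/10000 ≈ 0.855900
step 7 [7y] bond c/1=9/100: DF=(56371/40000 − 9/100·(0.991100+0.949800+0.922100+0.919700+0.892700+0.855900))/(1+9/100) = 4181/5000 ≈ 0.836200
step 8 [8y] swap r/1=347/14388: DF=(1 − 347/14388·(0.991100+0.949800+0.922100+0.919700+0.892700+0.855900+0.836200))/(1+347/14388) = 1653/2000 ≈ 0.826500

1 1 9911/10000
2 2 4749/5000
3 3 9221/10000
4 4 9197/10000
5 5 8927/10000
6 6 8559/10000
7 7 4181/5000
8 8 1653/2000
s(3y) = (1/(9221/10000) − 1)/(3) = 779/27663 ≈ 2.8160%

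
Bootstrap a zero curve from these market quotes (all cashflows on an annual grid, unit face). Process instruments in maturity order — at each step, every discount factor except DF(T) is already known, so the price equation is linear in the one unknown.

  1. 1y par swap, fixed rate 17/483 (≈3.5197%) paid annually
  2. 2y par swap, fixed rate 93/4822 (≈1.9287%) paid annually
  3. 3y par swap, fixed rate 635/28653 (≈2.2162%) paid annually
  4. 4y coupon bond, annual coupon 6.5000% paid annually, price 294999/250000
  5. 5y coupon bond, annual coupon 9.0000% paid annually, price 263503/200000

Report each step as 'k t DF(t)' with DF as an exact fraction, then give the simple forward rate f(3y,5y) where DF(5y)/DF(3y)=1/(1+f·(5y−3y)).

1 1 483/500
2 2 2407/2500
3 3 1873/2000
4 4 9331/10000
5 5 8951/10000
f(3y,5y) = ((1873/2000)/(8951/10000) − 1)/(2) = 207/8951 ≈ 2.3126%

step 1 [1y] swap r/1=17/483: DF=(1 − 17/483·(0))/(1+17/483) = 483/500 ≈ 0.966000
step 2 [2y] swap r/1=93/4822: DF=(1 − 93/4822·(0.966000))/(1+93/4822) = 2407/2500 ≈ 0.962800
step 3 [3y] swap r/1=635/28653: DF=(1 − 635/28653·(0.966000+0.962800))/(1+635/28653) = 1873/2000 ≈ 0.936500
step 4 [4y] bond c/1=13/200: DF=(294999/250000 − 13/200·(0.966000+0.962800+0.936500))/(1+13/200) = 9331/10000 ≈ 0.933100
step 5 [5y] bond c/1=9/100: DF=(263503/200000 − 9/100·(0.966000+0.962800+0.936500+0.933100))/(1+9/100) = 8951/10000 ≈ 0.895100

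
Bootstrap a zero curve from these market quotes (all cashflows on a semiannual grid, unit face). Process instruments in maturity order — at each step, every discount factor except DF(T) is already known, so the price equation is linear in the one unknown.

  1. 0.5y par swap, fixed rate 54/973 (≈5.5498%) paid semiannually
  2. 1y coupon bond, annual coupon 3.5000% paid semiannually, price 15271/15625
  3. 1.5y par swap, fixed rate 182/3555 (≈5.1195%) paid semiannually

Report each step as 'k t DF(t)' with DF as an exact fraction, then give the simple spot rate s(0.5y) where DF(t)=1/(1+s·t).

step 1 [0.5y] swap r/2=27/973: DF=(1 − 27/973·(0))/(1+27/973) = 973/1000 ≈ 0.973000
step 2 [1y] bond c/2=7/400: DF=(15271/15625 − 7/400·(0.973000))/(1+7/400) = 4719/5000 ≈ 0.943800
step 3 [1.5y] swap r/2=91/3555: DF=(1 − 91/3555·(0.973000+0.943800))/(1+91/3555) = 1159/1250 ≈ 0.927200

1 1/2 973/1000
2 1 4719/5000
3 3/2 1159/1250
s(0.5y) = (1/(973/1000) − 1)/(1/2) = 54/973 ≈ 5.5498%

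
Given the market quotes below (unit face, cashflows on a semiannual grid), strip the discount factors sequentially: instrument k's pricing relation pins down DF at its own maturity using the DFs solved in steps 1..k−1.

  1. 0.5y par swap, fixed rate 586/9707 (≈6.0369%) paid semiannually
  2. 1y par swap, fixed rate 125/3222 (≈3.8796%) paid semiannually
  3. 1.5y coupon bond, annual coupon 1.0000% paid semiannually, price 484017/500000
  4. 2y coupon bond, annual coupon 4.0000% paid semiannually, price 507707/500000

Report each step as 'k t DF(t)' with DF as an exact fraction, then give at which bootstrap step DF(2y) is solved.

1 1/2 9707/10000
2 1 77/80
3 3/2 596/625
4 2 9389/10000
DF(2y) is solved at step 4

step 1 [0.5y] swap r/2=293/9707: DF=(1 − 293/9707·(0))/(1+293/9707) = 9707/10000 ≈ 0.970700
step 2 [1y] swap r/2=125/6444: DF=(1 − 125/6444·(0.970700))/(1+125/6444) = 77/80 ≈ 0.962500
step 3 [1.5y] bond c/2=1/200: DF=(484017/500000 − 1/200·(0.970700+0.962500))/(1+1/200) = 596/625 ≈ 0.953600
step 4 [2y] bond c/2=1/50: DF=(507707/500000 − 1/50·(0.970700+0.962500+0.953600))/(1+1/50) = 9389/10000 ≈ 0.938900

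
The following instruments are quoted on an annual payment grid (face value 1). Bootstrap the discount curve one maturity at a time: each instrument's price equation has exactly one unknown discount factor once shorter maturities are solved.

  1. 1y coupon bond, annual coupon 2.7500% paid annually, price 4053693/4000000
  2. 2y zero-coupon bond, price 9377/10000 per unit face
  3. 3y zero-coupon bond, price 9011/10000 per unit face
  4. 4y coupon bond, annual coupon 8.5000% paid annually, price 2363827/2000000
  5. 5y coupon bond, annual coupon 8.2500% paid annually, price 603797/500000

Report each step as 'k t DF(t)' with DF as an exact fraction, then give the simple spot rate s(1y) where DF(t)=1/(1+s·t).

1 1 9863/10000
2 2 9377/10000
3 3 9011/10000
4 4 217/250
5 5 8341/10000
s(1y) = (1/(9863/10000) − 1)/(1) = 137/9863 ≈ 1.3890%

step 1 [1y] bond c/1=11/400: DF=(4053693/4000000 − 11/400·(0))/(1+11/400) = 9863/10000 ≈ 0.986300
step 2 [2y] zero: DF = P = 9377/10000 ≈ 0.937700
step 3 [3y] zero: DF = P = 9011/10000 ≈ 0.901100
step 4 [4y] bond c/1=17/200: DF=(2363827/2000000 − 17/200·(0.986300+0.937700+0.901100))/(1+17/200) = 217/250 ≈ 0.868000
step 5 [5y] bond c/1=33/400: DF=(603797/500000 − 33/400·(0.986300+0.937700+0.901100+0.868000))/(1+33/400) = 8341/10000 ≈ 0.834100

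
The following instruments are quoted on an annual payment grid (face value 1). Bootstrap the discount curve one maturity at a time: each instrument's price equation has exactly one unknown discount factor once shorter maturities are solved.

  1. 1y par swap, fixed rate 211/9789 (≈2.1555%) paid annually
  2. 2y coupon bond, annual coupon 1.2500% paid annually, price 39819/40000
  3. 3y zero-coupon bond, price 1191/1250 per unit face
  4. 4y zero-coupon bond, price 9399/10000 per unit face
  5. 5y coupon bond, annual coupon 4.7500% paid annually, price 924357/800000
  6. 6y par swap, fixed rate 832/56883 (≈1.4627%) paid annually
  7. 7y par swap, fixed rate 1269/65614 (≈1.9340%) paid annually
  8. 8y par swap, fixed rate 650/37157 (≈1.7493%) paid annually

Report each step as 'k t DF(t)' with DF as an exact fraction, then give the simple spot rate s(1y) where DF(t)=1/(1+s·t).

1 1 9789/10000
2 2 9711/10000
3 3 1191/1250
4 4 9399/10000
5 5 1161/1250
6 6 573/625
7 7 8731/10000
8 8 87/100
s(1y) = (1/(9789/10000) − 1)/(1) = 211/9789 ≈ 2.1555%

step 1 [1y] swap r/1=211/9789: DF=(1 − 211/9789·(0))/(1+211/9789) = 9789/10000 ≈ 0.978900
step 2 [2y] bond c/1=1/80: DF=(39819/40000 − 1/80·(0.978900))/(1+1/80) = 9711/10000 ≈ 0.971100
step 3 [3y] zero: DF = P = 1191/1250 ≈ 0.952800
step 4 [4y] zero: DF = P = 9399/10000 ≈ 0.939900
step 5 [5y] bond c/1=19/400: DF=(924357/800000 − 19/400·(0.978900+0.971100+0.952800+0.939900))/(1+19/400) = 1161/1250 ≈ 0.928800
step 6 [6y] swap r/1=832/56883: DF=(1 − 832/56883·(0.978900+0.971100+0.952800+0.939900+0.928800))/(1+832/56883) = 573/625 ≈ 0.916800
step 7 [7y] swap r/1=1269/65614: DF=(1 − 1269/65614·(0.978900+0.971100+0.952800+0.939900+0.928800+0.916800))/(1+1269/65614) = 8731/10000 ≈ 0.873100
step 8 [8y] swap r/1=650/37157: DF=(1 − 650/37157·(0.978900+0.971100+0.952800+0.939900+0.928800+0.916800+0.873100))/(1+650/37157) = 87/100 ≈ 0.870000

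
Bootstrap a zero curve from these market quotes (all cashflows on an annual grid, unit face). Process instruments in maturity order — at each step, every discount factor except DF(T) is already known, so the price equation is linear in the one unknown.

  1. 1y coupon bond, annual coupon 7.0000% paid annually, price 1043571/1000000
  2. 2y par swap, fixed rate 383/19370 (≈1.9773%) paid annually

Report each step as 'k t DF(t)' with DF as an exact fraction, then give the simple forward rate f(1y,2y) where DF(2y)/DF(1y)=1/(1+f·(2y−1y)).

1 1 9753/10000
2 2 9617/10000
f(1y,2y) = ((9753/10000)/(9617/10000) − 1)/(1) = 136/9617 ≈ 1.4142%

step 1 [1y] bond c/1=7/100: DF=(1043571/1000000 − 7/100·(0))/(1+7/100) = 9753/10000 ≈ 0.975300
step 2 [2y] swap r/1=383/19370: DF=(1 − 383/19370·(0.975300))/(1+383/19370) = 9617/10000 ≈ 0.961700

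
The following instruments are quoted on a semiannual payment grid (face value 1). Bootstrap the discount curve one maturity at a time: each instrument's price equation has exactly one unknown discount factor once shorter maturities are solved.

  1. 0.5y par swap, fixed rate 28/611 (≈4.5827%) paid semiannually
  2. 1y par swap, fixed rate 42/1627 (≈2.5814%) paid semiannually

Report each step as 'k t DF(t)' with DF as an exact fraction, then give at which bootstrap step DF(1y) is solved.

1 1/2 611/625
2 1 2437/2500
DF(1y) is solved at step 2

step 1 [0.5y] swap r/2=14/611: DF=(1 − 14/611·(0))/(1+14/611) = 611/625 ≈ 0.977600
step 2 [1y] swap r/2=21/1627: DF=(1 − 21/1627·(0.977600))/(1+21/1627) = 2437/2500 ≈ 0.974800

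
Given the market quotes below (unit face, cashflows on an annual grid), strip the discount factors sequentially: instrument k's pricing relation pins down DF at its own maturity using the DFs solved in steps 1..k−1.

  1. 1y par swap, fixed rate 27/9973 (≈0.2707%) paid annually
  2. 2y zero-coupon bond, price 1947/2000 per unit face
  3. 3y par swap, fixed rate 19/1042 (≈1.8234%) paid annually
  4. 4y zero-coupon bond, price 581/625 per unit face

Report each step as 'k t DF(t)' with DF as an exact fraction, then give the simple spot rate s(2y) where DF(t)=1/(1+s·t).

step 1 [1y] swap r/1=27/9973: DF=(1 − 27/9973·(0))/(1+27/9973) = 9973/10000 ≈ 0.997300
step 2 [2y] zero: DF = P = 1947/2000 ≈ 0.973500
step 3 [3y] swap r/1=19/1042: DF=(1 − 19/1042·(0.997300+0.973500))/(1+19/1042) = 2367/2500 ≈ 0.946800
step 4 [4y] zero: DF = P = 581/625 ≈ 0.929600

1 1 9973/10000
2 2 1947/2000
3 3 2367/2500
4 4 581/625
s(2y) = (1/(1947/2000) − 1)/(2) = 53/3894 ≈ 1.3611%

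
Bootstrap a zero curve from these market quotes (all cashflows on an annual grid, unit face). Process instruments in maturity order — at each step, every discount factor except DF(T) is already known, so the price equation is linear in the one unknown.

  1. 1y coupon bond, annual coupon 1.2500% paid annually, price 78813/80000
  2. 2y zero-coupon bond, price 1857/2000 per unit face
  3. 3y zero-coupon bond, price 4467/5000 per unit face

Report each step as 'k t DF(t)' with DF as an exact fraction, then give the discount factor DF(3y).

1 1 973/1000
2 2 1857/2000
3 3 4467/5000
DF(3y) = 4467/5000 ≈ 0.893400

step 1 [1y] bond c/1=1/80: DF=(78813/80000 − 1/80·(0))/(1+1/80) = 973/1000 ≈ 0.973000
step 2 [2y] zero: DF = P = 1857/2000 ≈ 0.928500
step 3 [3y] zero: DF = P = 4467/5000 ≈ 0.893400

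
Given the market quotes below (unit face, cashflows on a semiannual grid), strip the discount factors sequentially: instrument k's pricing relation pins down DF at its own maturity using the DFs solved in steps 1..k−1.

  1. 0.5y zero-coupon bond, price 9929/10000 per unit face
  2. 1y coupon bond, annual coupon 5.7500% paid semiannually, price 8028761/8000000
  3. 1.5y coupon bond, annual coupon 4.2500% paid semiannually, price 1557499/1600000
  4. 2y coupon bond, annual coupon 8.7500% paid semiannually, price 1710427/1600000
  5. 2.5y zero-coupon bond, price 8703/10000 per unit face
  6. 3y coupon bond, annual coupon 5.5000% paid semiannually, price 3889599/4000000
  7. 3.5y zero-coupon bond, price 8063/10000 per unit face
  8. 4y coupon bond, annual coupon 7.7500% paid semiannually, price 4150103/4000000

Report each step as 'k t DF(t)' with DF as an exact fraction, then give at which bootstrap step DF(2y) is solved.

1 1/2 9929/10000
2 1 4739/5000
3 3/2 1141/1250
4 2 4523/5000
5 5/2 8703/10000
6 3 329/400
7 7/2 8063/10000
8 4 3827/5000
DF(2y) is solved at step 4

step 1 [0.5y] zero: DF = P = 9929/10000 ≈ 0.992900
step 2 [1y] bond c/2=23/800: DF=(8028761/8000000 − 23/800·(0.992900))/(1+23/800) = 4739/5000 ≈ 0.947800
step 3 [1.5y] bond c/2=17/800: DF=(1557499/1600000 − 17/800·(0.992900+0.947800))/(1+17/800) = 1141/1250 ≈ 0.912800
step 4 [2y] bond c/2=7/160: DF=(1710427/1600000 − 7/160·(0.992900+0.947800+0.912800))/(1+7/160) = 4523/5000 ≈ 0.904600
step 5 [2.5y] zero: DF = P = 8703/10000 ≈ 0.870300
step 6 [3y] bond c/2=11/400: DF=(3889599/4000000 − 11/400·(0.992900+0.947800+0.912800+0.904600+0.870300))/(1+11/400) = 329/400 ≈ 0.822500
step 7 [3.5y] zero: DF = P = 8063/10000 ≈ 0.806300
step 8 [4y] bond c/2=31/800: DF=(4150103/4000000 − 31/800·(0.992900+0.947800+0.912800+0.904600+0.870300+0.822500+0.806300))/(1+31/800) = 3827/5000 ≈ 0.765400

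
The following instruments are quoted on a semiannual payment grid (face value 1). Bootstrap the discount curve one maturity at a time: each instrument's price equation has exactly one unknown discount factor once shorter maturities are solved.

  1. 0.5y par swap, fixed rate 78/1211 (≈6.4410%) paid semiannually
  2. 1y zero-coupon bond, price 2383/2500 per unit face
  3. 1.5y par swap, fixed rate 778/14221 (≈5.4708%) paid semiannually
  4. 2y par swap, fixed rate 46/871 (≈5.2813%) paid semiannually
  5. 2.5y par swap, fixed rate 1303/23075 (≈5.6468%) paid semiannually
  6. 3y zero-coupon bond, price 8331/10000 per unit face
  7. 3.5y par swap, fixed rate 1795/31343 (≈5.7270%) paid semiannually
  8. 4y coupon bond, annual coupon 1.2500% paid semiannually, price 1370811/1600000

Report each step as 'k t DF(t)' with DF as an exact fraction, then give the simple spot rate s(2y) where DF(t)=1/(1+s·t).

step 1 [0.5y] swap r/2=39/1211: DF=(1 − 39/1211·(0))/(1+39/1211) = 1211/1250 ≈ 0.968800
step 2 [1y] zero: DF = P = 2383/2500 ≈ 0.953200
step 3 [1.5y] swap r/2=389/14221: DF=(1 − 389/14221·(0.968800+0.953200))/(1+389/14221) = 4611/5000 ≈ 0.922200
step 4 [2y] swap r/2=23/871: DF=(1 − 23/871·(0.968800+0.953200+0.922200))/(1+23/871) = 9011/10000 ≈ 0.901100
step 5 [2.5y] swap r/2=1303/46150: DF=(1 − 1303/46150·(0.968800+0.953200+0.922200+0.901100))/(1+1303/46150) = 8697/10000 ≈ 0.869700
step 6 [3y] zero: DF = P = 8331/10000 ≈ 0.833100
step 7 [3.5y] swap r/2=1795/62686: DF=(1 − 1795/62686·(0.968800+0.953200+0.922200+0.901100+0.869700+0.833100))/(1+1795/62686) = 1641/2000 ≈ 0.820500
step 8 [4y] bond c/2=1/160: DF=(1370811/1600000 − 1/160·(0.968800+0.953200+0.922200+0.901100+0.869700+0.833100+0.820500))/(1+1/160) = 13/16 ≈ 0.812500

1 1/2 1211/1250
2 1 2383/2500
3 3/2 4611/5000
4 2 9011/10000
5 5/2 8697/10000
6 3 8331/10000
7 7/2 1641/2000
8 4 13/16
s(2y) = (1/(9011/10000) − 1)/(2) = 989/18022 ≈ 5.4877%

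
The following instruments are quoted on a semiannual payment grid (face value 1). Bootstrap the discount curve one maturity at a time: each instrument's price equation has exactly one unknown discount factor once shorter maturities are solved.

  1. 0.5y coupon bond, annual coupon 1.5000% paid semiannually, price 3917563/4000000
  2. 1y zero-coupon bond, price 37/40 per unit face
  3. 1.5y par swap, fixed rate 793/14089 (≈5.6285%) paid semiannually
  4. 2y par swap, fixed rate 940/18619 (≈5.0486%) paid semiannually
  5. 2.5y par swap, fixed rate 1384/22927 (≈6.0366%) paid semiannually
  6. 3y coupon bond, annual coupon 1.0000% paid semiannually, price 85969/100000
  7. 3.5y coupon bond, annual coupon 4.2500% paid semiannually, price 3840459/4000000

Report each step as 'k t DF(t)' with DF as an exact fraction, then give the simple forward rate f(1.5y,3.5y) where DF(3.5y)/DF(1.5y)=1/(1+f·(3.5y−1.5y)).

1 1/2 9721/10000
2 1 37/40
3 3/2 9207/10000
4 2 453/500
5 5/2 1077/1250
6 3 4163/5000
7 7/2 4137/5000
f(1.5y,3.5y) = ((9207/10000)/(4137/5000) − 1)/(2) = 311/5516 ≈ 5.6381%

step 1 [0.5y] bond c/2=3/400: DF=(3917563/4000000 − 3/400·(0))/(1+3/400) = 9721/10000 ≈ 0.972100
step 2 [1y] zero: DF = P = 37/40 ≈ 0.925000
step 3 [1.5y] swap r/2=793/28178: DF=(1 − 793/28178·(0.972100+0.925000))/(1+793/28178) = 9207/10000 ≈ 0.920700
step 4 [2y] swap r/2=470/18619: DF=(1 − 470/18619·(0.972100+0.925000+0.920700))/(1+470/18619) = 453/500 ≈ 0.906000
step 5 [2.5y] swap r/2=692/22927: DF=(1 − 692/22927·(0.972100+0.925000+0.920700+0.906000))/(1+692/22927) = 1077/1250 ≈ 0.861600
step 6 [3y] bond c/2=1/200: DF=(85969/100000 − 1/200·(0.972100+0.925000+0.920700+0.906000+0.861600))/(1+1/200) = 4163/5000 ≈ 0.832600
step 7 [3.5y] bond c/2=17/800: DF=(3840459/4000000 − 17/800·(0.972100+0.925000+0.920700+0.906000+0.861600+0.832600))/(1+17/800) = 4137/5000 ≈ 0.827400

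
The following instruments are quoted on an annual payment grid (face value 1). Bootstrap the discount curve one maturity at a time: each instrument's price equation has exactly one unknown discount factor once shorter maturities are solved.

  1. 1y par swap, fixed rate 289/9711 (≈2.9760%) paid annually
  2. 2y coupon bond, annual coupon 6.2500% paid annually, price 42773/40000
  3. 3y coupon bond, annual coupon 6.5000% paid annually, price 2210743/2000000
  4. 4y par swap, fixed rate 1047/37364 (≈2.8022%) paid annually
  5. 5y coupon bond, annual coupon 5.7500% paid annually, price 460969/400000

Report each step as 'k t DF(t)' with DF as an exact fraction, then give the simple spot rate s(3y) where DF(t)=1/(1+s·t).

1 1 9711/10000
2 2 9493/10000
3 3 9207/10000
4 4 8953/10000
5 5 4433/5000
s(3y) = (1/(9207/10000) − 1)/(3) = 793/27621 ≈ 2.8710%

step 1 [1y] swap r/1=289/9711: DF=(1 − 289/9711·(0))/(1+289/9711) = 9711/10000 ≈ 0.971100
step 2 [2y] bond c/1=1/16: DF=(42773/40000 − 1/16·(0.971100))/(1+1/16) = 9493/10000 ≈ 0.949300
step 3 [3y] bond c/1=13/200: DF=(2210743/2000000 − 13/200·(0.971100+0.949300))/(1+13/200) = 9207/10000 ≈ 0.920700
step 4 [4y] swap r/1=1047/37364: DF=(1 − 1047/37364·(0.971100+0.949300+0.920700))/(1+1047/37364) = 8953/10000 ≈ 0.895300
step 5 [5y] bond c/1=23/400: DF=(460969/400000 − 23/400·(0.971100+0.949300+0.920700+0.895300))/(1+23/400) = 4433/5000 ≈ 0.886600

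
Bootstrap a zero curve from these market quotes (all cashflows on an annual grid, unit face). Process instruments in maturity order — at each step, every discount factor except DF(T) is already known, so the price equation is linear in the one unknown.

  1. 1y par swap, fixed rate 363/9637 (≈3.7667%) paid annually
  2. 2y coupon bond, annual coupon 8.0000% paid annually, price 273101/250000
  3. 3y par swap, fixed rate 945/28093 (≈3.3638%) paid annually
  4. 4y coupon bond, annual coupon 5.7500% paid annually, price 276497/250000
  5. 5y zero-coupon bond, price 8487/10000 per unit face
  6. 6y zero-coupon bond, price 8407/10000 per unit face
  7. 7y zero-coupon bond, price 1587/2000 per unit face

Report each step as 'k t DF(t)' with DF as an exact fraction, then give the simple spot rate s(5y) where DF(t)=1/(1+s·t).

step 1 [1y] swap r/1=363/9637: DF=(1 − 363/9637·(0))/(1+363/9637) = 9637/10000 ≈ 0.963700
step 2 [2y] bond c/1=2/25: DF=(273101/250000 − 2/25·(0.963700))/(1+2/25) = 9401/10000 ≈ 0.940100
step 3 [3y] swap r/1=945/28093: DF=(1 − 945/28093·(0.963700+0.940100))/(1+945/28093) = 1811/2000 ≈ 0.905500
step 4 [4y] bond c/1=23/400: DF=(276497/250000 − 23/400·(0.963700+0.940100+0.905500))/(1+23/400) = 8931/10000 ≈ 0.893100
step 5 [5y] zero: DF = P = 8487/10000 ≈ 0.848700
step 6 [6y] zero: DF = P = 8407/10000 ≈ 0.840700
step 7 [7y] zero: DF = P = 1587/2000 ≈ 0.793500

1 1 9637/10000
2 2 9401/10000
3 3 1811/2000
4 4 8931/10000
5 5 8487/10000
6 6 8407/10000
7 7 1587/2000
s(5y) = (1/(8487/10000) − 1)/(5) = 1513/42435 ≈ 3.5655%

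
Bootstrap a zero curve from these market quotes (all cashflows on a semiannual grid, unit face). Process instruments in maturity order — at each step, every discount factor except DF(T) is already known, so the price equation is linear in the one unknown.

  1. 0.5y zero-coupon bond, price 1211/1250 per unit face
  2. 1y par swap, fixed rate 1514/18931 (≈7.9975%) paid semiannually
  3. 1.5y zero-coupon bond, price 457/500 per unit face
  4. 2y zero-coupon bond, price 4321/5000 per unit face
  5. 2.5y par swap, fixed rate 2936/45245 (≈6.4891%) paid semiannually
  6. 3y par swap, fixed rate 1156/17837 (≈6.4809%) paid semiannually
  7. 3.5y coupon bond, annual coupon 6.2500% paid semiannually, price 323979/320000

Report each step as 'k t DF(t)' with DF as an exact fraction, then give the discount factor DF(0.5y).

step 1 [0.5y] zero: DF = P = 1211/1250 ≈ 0.968800
step 2 [1y] swap r/2=757/18931: DF=(1 − 757/18931·(0.968800))/(1+757/18931) = 9243/10000 ≈ 0.924300
step 3 [1.5y] zero: DF = P = 457/500 ≈ 0.914000
step 4 [2y] zero: DF = P = 4321/5000 ≈ 0.864200
step 5 [2.5y] swap r/2=1468/45245: DF=(1 − 1468/45245·(0.968800+0.924300+0.914000+0.864200))/(1+1468/45245) = 2133/2500 ≈ 0.853200
step 6 [3y] swap r/2=578/17837: DF=(1 − 578/17837·(0.968800+0.924300+0.914000+0.864200+0.853200))/(1+578/17837) = 4133/5000 ≈ 0.826600
step 7 [3.5y] bond c/2=1/32: DF=(323979/320000 − 1/32·(0.968800+0.924300+0.914000+0.864200+0.853200+0.826600))/(1+1/32) = 2049/2500 ≈ 0.819600

1 1/2 1211/1250
2 1 9243/10000
3 3/2 457/500
4 2 4321/5000
5 5/2 2133/2500
6 3 4133/5000
7 7/2 2049/2500
DF(0.5y) = 1211/1250 ≈ 0.968800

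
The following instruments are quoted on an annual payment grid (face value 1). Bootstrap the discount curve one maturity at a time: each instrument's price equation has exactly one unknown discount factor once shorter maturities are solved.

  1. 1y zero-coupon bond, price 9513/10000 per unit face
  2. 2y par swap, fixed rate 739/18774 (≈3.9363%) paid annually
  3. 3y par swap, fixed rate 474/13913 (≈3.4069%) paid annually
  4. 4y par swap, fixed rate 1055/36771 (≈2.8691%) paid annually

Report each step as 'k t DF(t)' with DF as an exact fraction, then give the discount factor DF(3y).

1 1 9513/10000
2 2 9261/10000
3 3 2263/2500
4 4 1789/2000
DF(3y) = 2263/2500 ≈ 0.905200

step 1 [1y] zero: DF = P = 9513/10000 ≈ 0.951300
step 2 [2y] swap r/1=739/18774: DF=(1 − 739/18774·(0.951300))/(1+739/18774) = 9261/10000 ≈ 0.926100
step 3 [3y] swap r/1=474/13913: DF=(1 − 474/13913·(0.951300+0.926100))/(1+474/13913) = 2263/2500 ≈ 0.905200
step 4 [4y] swap r/1=1055/36771: DF=(1 − 1055/36771·(0.951300+0.926100+0.905200))/(1+1055/36771) = 1789/2000 ≈ 0.894500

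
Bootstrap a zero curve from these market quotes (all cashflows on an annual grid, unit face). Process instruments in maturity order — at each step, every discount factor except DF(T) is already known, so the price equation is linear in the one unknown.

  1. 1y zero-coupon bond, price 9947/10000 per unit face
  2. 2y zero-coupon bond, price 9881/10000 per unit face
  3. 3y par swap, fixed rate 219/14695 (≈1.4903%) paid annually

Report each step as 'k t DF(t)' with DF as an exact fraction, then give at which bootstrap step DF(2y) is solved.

1 1 9947/10000
2 2 9881/10000
3 3 4781/5000
DF(2y) is solved at step 2

step 1 [1y] zero: DF = P = 9947/10000 ≈ 0.994700
step 2 [2y] zero: DF = P = 9881/10000 ≈ 0.988100
step 3 [3y] swap r/1=219/14695: DF=(1 − 219/14695·(0.994700+0.988100))/(1+219/14695) = 4781/5000 ≈ 0.956200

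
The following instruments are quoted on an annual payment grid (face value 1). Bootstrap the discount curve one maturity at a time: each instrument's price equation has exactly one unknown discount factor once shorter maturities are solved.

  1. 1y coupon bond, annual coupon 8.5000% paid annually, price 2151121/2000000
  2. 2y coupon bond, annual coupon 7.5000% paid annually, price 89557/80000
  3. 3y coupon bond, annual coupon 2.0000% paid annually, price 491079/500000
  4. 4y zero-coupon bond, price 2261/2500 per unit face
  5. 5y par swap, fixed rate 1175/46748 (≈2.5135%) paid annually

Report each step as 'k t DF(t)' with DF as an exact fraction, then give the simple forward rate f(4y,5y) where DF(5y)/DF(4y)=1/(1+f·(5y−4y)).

step 1 [1y] bond c/1=17/200: DF=(2151121/2000000 − 17/200·(0))/(1+17/200) = 9913/10000 ≈ 0.991300
step 2 [2y] bond c/1=3/40: DF=(89557/80000 − 3/40·(0.991300))/(1+3/40) = 4861/5000 ≈ 0.972200
step 3 [3y] bond c/1=1/50: DF=(491079/500000 − 1/50·(0.991300+0.972200))/(1+1/50) = 2311/2500 ≈ 0.924400
step 4 [4y] zero: DF = P = 2261/2500 ≈ 0.904400
step 5 [5y] swap r/1=1175/46748: DF=(1 − 1175/46748·(0.991300+0.972200+0.924400+0.904400))/(1+1175/46748) = 353/400 ≈ 0.882500

1 1 9913/10000
2 2 4861/5000
3 3 2311/2500
4 4 2261/2500
5 5 353/400
f(4y,5y) = ((2261/2500)/(353/400) − 1)/(1) = 219/8825 ≈ 2.4816%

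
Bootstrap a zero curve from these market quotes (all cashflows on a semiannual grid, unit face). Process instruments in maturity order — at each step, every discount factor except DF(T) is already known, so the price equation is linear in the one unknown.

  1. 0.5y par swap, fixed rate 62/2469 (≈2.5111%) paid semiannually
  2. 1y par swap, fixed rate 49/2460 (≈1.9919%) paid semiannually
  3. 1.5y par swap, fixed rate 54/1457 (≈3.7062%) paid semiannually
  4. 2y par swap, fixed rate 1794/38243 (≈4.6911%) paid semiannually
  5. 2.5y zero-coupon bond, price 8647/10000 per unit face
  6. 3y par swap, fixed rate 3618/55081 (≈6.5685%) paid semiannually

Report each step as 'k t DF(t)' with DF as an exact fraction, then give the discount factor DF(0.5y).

1 1/2 2469/2500
2 1 2451/2500
3 3/2 473/500
4 2 9103/10000
5 5/2 8647/10000
6 3 8191/10000
DF(0.5y) = 2469/2500 ≈ 0.987600

step 1 [0.5y] swap r/2=31/2469: DF=(1 − 31/2469·(0))/(1+31/2469) = 2469/2500 ≈ 0.987600
step 2 [1y] swap r/2=49/4920: DF=(1 − 49/4920·(0.987600))/(1+49/4920) = 2451/2500 ≈ 0.980400
step 3 [1.5y] swap r/2=27/1457: DF=(1 − 27/1457·(0.987600+0.980400))/(1+27/1457) = 473/500 ≈ 0.946000
step 4 [2y] swap r/2=897/38243: DF=(1 − 897/38243·(0.987600+0.980400+0.946000))/(1+897/38243) = 9103/10000 ≈ 0.910300
step 5 [2.5y] zero: DF = P = 8647/10000 ≈ 0.864700
step 6 [3y] swap r/2=1809/55081: DF=(1 − 1809/55081·(0.987600+0.980400+0.946000+0.910300+0.864700))/(1+1809/55081) = 8191/10000 ≈ 0.819100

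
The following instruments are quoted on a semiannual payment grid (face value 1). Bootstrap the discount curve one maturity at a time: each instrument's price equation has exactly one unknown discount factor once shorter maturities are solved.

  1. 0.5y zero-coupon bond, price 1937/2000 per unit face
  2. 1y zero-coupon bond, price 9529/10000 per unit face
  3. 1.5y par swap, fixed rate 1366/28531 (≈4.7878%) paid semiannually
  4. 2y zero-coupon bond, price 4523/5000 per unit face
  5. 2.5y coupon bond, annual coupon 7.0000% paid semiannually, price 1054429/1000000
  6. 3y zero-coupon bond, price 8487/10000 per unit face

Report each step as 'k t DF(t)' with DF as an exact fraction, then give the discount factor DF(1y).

1 1/2 1937/2000
2 1 9529/10000
3 3/2 9317/10000
4 2 4523/5000
5 5/2 8917/10000
6 3 8487/10000
DF(1y) = 9529/10000 ≈ 0.952900

step 1 [0.5y] zero: DF = P = 1937/2000 ≈ 0.968500
step 2 [1y] zero: DF = P = 9529/10000 ≈ 0.952900
step 3 [1.5y] swap r/2=683/28531: DF=(1 − 683/28531·(0.968500+0.952900))/(1+683/28531) = 9317/10000 ≈ 0.931700
step 4 [2y] zero: DF = P = 4523/5000 ≈ 0.904600
step 5 [2.5y] bond c/2=7/200: DF=(1054429/1000000 − 7/200·(0.968500+0.952900+0.931700+0.904600))/(1+7/200) = 8917/10000 ≈ 0.891700
step 6 [3y] zero: DF = P = 8487/10000 ≈ 0.848700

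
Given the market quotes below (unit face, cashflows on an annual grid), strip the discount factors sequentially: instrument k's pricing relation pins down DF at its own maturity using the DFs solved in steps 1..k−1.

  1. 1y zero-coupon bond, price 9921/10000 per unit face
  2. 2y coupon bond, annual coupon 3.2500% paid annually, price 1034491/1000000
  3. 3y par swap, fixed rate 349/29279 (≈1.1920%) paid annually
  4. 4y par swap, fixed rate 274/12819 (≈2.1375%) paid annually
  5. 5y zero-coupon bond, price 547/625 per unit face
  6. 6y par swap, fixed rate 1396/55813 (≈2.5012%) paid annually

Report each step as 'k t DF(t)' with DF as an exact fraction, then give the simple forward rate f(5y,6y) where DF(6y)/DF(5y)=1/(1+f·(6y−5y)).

step 1 [1y] zero: DF = P = 9921/10000 ≈ 0.992100
step 2 [2y] bond c/1=13/400: DF=(1034491/1000000 − 13/400·(0.992100))/(1+13/400) = 9707/10000 ≈ 0.970700
step 3 [3y] swap r/1=349/29279: DF=(1 − 349/29279·(0.992100+0.970700))/(1+349/29279) = 9651/10000 ≈ 0.965100
step 4 [4y] swap r/1=274/12819: DF=(1 − 274/12819·(0.992100+0.970700+0.965100))/(1+274/12819) = 4589/5000 ≈ 0.917800
step 5 [5y] zero: DF = P = 547/625 ≈ 0.875200
step 6 [6y] swap r/1=1396/55813: DF=(1 − 1396/55813·(0.992100+0.970700+0.965100+0.917800+0.875200))/(1+1396/55813) = 2151/2500 ≈ 0.860400

1 1 9921/10000
2 2 9707/10000
3 3 9651/10000
4 4 4589/5000
5 5 547/625
6 6 2151/2500
f(5y,6y) = ((547/625)/(2151/2500) − 1)/(1) = 37/2151 ≈ 1.7201%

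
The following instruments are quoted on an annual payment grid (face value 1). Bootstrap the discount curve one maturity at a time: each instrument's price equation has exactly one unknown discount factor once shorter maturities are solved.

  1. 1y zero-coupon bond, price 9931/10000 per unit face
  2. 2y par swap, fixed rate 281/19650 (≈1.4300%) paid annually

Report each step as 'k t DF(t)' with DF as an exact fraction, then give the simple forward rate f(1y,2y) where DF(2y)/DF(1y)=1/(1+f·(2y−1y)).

step 1 [1y] zero: DF = P = 9931/10000 ≈ 0.993100
step 2 [2y] swap r/1=281/19650: DF=(1 − 281/19650·(0.993100))/(1+281/19650) = 9719/10000 ≈ 0.971900

1 1 9931/10000
2 2 9719/10000
f(1y,2y) = ((9931/10000)/(9719/10000) − 1)/(1) = 212/9719 ≈ 2.1813%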